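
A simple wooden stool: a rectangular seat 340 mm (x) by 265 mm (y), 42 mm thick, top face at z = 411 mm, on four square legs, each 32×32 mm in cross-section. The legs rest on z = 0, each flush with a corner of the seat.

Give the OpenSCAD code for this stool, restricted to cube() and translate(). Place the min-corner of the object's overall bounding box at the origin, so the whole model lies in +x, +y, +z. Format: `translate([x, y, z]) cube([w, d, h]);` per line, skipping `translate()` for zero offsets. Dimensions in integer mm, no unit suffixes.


translate([0, 0, 369]) cube([340, 265, 42]);
cube([32, 32, 369]);
translate([308, 0, 0]) cube([32, 32, 369]);
translate([0, 233, 0]) cube([32, 32, 369]);
translate([308, 233, 0]) cube([32, 32, 369]);


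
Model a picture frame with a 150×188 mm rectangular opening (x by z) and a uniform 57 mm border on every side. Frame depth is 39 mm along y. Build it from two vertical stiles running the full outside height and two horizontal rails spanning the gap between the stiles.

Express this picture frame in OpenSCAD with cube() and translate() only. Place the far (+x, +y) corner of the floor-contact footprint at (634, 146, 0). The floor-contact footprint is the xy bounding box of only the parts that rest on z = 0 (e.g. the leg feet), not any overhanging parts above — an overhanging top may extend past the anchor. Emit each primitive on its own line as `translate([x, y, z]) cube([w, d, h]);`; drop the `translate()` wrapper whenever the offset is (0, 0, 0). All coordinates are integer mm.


translate([370, 107, 0]) cube([57, 39, 302]);
translate([577, 107, 0]) cube([57, 39, 302]);
translate([427, 107, 0]) cube([150, 39, 57]);
translate([427, 107, 245]) cube([150, 39, 57]);


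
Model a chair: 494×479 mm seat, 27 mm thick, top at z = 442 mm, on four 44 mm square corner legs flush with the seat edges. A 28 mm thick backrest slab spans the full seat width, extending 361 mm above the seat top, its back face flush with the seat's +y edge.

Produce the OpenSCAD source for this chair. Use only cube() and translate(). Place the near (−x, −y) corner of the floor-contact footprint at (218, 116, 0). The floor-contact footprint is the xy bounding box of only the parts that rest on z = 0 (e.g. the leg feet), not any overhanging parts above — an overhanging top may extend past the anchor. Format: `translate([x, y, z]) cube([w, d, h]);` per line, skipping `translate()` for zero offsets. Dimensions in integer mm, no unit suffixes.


translate([218, 116, 415]) cube([494, 479, 27]);
translate([218, 116, 0]) cube([44, 44, 415]);
translate([668, 116, 0]) cube([44, 44, 415]);
translate([218, 551, 0]) cube([44, 44, 415]);
translate([668, 551, 0]) cube([44, 44, 415]);
translate([218, 567, 442]) cube([494, 28, 361]);


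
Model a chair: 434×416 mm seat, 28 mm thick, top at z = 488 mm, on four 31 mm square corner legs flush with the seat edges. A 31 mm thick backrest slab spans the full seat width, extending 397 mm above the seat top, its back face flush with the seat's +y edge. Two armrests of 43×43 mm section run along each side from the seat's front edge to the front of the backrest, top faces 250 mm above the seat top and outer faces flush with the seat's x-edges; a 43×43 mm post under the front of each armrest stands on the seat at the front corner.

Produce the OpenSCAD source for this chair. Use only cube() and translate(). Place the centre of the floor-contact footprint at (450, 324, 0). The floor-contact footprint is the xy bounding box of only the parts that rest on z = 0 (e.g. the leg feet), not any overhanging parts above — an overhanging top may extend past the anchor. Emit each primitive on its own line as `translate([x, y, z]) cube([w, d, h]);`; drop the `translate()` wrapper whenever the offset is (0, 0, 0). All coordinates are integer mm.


translate([233, 116, 460]) cube([434, 416, 28]);
translate([233, 116, 0]) cube([31, 31, 460]);
translate([636, 116, 0]) cube([31, 31, 460]);
translate([233, 501, 0]) cube([31, 31, 460]);
translate([636, 501, 0]) cube([31, 31, 460]);
translate([233, 501, 488]) cube([434, 31, 397]);
translate([233, 116, 695]) cube([43, 385, 43]);
translate([624, 116, 695]) cube([43, 385, 43]);
translate([233, 116, 488]) cube([43, 43, 207]);
translate([624, 116, 488]) cube([43, 43, 207]);


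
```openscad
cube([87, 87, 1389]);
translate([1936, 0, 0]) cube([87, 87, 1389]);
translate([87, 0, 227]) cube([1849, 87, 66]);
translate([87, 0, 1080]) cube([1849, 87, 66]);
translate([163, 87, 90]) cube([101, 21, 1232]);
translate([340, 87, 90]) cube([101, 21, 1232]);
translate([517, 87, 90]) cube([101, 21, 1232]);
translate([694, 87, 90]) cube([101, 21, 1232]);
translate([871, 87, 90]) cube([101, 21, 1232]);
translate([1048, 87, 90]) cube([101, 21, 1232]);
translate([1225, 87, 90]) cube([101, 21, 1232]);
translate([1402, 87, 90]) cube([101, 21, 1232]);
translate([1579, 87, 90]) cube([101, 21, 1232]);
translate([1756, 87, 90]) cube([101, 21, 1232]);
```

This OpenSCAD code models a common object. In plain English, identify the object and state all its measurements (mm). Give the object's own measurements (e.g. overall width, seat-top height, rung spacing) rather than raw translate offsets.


A fence section. Two 87×87 mm posts, 1389 mm tall, stand on the floor with a clear span of 1849 mm between their inner faces. Two horizontal rails of 87×66 mm section span the gap between the posts with their undersides at z = 227 mm and z = 1080 mm, flush with the posts' −y face. 10 pickets, each 101 mm wide, 21 mm thick and 1232 mm tall, are fixed to the +y face of the rails with their bottoms at z = 90 mm, spaced across the span with a 76 mm gap after the −x post and between neighbouring pickets, with 79 mm left before the +x post.


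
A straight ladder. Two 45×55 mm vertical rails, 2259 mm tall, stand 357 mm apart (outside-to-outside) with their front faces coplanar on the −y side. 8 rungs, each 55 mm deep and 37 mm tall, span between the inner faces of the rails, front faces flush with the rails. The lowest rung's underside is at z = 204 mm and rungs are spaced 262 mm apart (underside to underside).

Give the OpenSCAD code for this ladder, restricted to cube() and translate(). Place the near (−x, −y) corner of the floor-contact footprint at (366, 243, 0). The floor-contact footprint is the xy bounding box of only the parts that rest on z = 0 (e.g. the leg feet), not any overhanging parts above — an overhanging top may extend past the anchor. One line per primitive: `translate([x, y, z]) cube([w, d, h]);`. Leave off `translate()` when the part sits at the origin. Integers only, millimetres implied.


translate([366, 243, 0]) cube([45, 55, 2259]);
translate([678, 243, 0]) cube([45, 55, 2259]);
translate([411, 243, 204]) cube([267, 55, 37]);
translate([411, 243, 466]) cube([267, 55, 37]);
translate([411, 243, 728]) cube([267, 55, 37]);
translate([411, 243, 990]) cube([267, 55, 37]);
translate([411, 243, 1252]) cube([267, 55, 37]);
translate([411, 243, 1514]) cube([267, 55, 37]);
translate([411, 243, 1776]) cube([267, 55, 37]);
translate([411, 243, 2038]) cube([267, 55, 37]);


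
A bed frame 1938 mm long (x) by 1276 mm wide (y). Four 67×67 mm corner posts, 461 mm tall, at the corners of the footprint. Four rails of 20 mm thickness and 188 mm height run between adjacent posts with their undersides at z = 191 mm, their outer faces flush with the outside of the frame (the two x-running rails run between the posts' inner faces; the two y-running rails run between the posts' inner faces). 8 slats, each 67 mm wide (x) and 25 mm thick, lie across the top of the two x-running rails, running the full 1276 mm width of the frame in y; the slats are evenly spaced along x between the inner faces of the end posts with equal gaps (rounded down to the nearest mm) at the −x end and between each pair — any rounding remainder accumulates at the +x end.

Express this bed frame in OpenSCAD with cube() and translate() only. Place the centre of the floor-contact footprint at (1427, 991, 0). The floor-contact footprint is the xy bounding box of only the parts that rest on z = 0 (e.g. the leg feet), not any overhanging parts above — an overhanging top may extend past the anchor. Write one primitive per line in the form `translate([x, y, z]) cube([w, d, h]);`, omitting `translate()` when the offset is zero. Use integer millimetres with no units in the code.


translate([458, 353, 0]) cube([67, 67, 461]);
translate([458, 1562, 0]) cube([67, 67, 461]);
translate([2329, 353, 0]) cube([67, 67, 461]);
translate([2329, 1562, 0]) cube([67, 67, 461]);
translate([525, 353, 191]) cube([1804, 20, 188]);
translate([525, 1609, 191]) cube([1804, 20, 188]);
translate([458, 420, 191]) cube([20, 1142, 188]);
translate([2376, 420, 191]) cube([20, 1142, 188]);
translate([665, 353, 379]) cube([67, 1276, 25]);
translate([872, 353, 379]) cube([67, 1276, 25]);
translate([1079, 353, 379]) cube([67, 1276, 25]);
translate([1286, 353, 379]) cube([67, 1276, 25]);
translate([1493, 353, 379]) cube([67, 1276, 25]);
translate([1700, 353, 379]) cube([67, 1276, 25]);
translate([1907, 353, 379]) cube([67, 1276, 25]);
translate([2114, 353, 379]) cube([67, 1276, 25]);


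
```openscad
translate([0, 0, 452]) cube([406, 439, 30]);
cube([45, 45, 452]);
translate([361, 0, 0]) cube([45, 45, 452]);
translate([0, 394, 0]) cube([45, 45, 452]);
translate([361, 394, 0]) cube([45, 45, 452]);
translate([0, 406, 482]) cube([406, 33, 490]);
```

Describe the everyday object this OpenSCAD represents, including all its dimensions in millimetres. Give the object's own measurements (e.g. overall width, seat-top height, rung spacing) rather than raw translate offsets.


A chair. The seat is a 406×439×30 mm slab with its top at z = 482 mm, on four 45×45 mm corner legs (flush with the seat edges, standing on z = 0). A flat backrest 33 mm thick, 490 mm tall, spans the full seat width and rises from the seat top along its +y edge, rear face flush with the rear of the seat.


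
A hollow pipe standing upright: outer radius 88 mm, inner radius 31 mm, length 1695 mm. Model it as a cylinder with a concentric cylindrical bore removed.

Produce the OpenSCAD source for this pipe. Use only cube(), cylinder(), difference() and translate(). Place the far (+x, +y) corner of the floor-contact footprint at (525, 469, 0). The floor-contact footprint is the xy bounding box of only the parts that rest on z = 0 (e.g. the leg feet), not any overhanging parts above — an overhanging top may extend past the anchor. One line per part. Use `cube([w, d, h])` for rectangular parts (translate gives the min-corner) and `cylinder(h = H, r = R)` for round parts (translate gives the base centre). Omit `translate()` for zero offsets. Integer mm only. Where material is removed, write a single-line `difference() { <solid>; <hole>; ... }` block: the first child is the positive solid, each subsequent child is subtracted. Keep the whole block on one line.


difference() { translate([437, 381, 0]) cylinder(h = 1695, r = 88); translate([437, 381, 0]) cylinder(h = 1695, r = 31); }


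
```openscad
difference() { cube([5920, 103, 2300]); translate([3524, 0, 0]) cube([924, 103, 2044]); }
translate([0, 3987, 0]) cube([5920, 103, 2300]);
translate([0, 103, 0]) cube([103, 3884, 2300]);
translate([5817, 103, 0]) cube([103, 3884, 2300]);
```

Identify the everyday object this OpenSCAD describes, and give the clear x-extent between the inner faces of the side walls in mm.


A single room. The interior width is 5714 mm.

Four walls enclosing a rectangle with a door in the front wall — a room. Outside width 5920 minus two 103 mm walls gives 5714 mm.


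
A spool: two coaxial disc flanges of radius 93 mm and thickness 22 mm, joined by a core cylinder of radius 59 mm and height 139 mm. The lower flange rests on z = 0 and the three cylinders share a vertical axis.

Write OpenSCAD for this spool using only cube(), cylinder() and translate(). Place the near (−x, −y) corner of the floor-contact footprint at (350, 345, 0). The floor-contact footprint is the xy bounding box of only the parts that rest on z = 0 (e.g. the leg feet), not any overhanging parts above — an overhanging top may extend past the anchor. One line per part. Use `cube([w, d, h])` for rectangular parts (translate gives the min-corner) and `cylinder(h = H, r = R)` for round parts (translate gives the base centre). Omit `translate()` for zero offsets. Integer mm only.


translate([443, 438, 0]) cylinder(h = 22, r = 93);
translate([443, 438, 22]) cylinder(h = 139, r = 59);
translate([443, 438, 161]) cylinder(h = 22, r = 93);


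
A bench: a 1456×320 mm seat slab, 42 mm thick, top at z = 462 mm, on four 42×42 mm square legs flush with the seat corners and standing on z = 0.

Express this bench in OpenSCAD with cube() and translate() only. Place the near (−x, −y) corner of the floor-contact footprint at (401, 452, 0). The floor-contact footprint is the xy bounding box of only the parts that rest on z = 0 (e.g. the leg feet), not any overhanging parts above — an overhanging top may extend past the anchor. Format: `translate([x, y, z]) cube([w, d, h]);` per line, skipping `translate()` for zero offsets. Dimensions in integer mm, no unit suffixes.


translate([401, 452, 420]) cube([1456, 320, 42]);
translate([401, 452, 0]) cube([42, 42, 420]);
translate([401, 730, 0]) cube([42, 42, 420]);
translate([1815, 452, 0]) cube([42, 42, 420]);
translate([1815, 730, 0]) cube([42, 42, 420]);


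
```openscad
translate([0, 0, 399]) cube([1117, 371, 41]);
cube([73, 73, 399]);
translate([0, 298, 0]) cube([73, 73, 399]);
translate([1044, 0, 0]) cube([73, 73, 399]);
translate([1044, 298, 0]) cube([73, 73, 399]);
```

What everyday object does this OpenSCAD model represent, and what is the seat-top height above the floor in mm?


A bench. The seat-top height is 440 mm.

A long slab on four corner posts — a bench. The slab sits at z = 399 with thickness 41, so the top is 399 + 41 = 440 mm.


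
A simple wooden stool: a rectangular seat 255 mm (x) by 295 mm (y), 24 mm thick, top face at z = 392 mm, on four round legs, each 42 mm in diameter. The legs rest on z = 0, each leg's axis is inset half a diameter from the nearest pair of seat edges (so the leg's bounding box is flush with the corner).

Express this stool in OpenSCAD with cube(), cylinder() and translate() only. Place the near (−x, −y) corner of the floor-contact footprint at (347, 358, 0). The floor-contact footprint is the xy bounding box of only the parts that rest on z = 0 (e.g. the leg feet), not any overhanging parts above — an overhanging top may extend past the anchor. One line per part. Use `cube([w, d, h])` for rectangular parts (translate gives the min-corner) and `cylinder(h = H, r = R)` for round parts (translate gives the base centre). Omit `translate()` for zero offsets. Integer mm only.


translate([347, 358, 368]) cube([255, 295, 24]);
translate([368, 379, 0]) cylinder(h = 368, r = 21);
translate([581, 379, 0]) cylinder(h = 368, r = 21);
translate([368, 632, 0]) cylinder(h = 368, r = 21);
translate([581, 632, 0]) cylinder(h = 368, r = 21);


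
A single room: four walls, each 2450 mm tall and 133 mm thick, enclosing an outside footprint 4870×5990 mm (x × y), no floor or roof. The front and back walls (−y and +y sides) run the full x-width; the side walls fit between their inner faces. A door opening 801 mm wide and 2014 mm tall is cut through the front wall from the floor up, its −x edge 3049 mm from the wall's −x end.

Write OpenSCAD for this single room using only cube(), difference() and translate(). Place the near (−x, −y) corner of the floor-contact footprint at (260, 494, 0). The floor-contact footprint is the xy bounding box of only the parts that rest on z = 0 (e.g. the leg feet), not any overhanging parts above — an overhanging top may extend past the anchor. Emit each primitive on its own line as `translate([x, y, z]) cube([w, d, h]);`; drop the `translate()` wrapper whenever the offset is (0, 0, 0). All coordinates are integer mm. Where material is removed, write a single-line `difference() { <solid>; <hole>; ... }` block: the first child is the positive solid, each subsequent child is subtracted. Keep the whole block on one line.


difference() { translate([260, 494, 0]) cube([4870, 133, 2450]); translate([3309, 494, 0]) cube([801, 133, 2014]); }
translate([260, 6351, 0]) cube([4870, 133, 2450]);
translate([260, 627, 0]) cube([133, 5724, 2450]);
translate([4997, 627, 0]) cube([133, 5724, 2450]);


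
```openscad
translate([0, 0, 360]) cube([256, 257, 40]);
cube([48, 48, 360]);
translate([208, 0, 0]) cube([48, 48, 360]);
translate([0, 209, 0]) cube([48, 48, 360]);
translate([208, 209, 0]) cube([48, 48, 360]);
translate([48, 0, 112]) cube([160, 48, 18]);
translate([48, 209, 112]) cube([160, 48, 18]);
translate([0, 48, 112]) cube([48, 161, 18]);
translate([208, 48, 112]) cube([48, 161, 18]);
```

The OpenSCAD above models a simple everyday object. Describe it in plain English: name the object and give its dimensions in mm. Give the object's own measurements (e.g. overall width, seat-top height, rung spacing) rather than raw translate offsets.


A simple wooden stool: a rectangular seat 256 mm (x) by 257 mm (y), 40 mm thick, top face at z = 400 mm, on four square legs, each 48×48 mm in cross-section. The legs rest on z = 0, each flush with a corner of the seat. Four stretchers, 48 mm wide and 18 mm tall, connect adjacent legs with their undersides at z = 112 mm, each running between the inner faces of the legs it joins and aligned with the legs' outer faces on the other axis.


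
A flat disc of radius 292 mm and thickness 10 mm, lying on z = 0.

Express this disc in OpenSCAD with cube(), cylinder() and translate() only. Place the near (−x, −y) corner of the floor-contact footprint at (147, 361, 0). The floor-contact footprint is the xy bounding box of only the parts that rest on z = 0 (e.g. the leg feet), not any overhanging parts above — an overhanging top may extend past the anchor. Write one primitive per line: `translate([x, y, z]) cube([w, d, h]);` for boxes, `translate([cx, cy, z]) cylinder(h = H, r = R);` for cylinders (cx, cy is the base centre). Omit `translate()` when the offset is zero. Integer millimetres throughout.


translate([439, 653, 0]) cylinder(h = 10, r = 292);


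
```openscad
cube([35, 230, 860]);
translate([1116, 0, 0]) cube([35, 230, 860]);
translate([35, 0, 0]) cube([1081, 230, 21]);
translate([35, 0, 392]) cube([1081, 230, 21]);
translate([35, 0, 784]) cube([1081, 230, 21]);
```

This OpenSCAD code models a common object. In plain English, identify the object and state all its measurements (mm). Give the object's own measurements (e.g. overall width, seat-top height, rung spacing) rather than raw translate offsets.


An open bookshelf. Two side panels, each 35 mm thick, 230 mm deep and 860 mm tall, stand 1151 mm apart (outside-to-outside). Between them sit 3 shelves, each 21 mm thick and 230 mm deep, spanning the full gap between the sides. The bottom shelf rests on the floor (its underside at z = 0) and the clear gap between one shelf's top and the next shelf's underside is 371 mm.


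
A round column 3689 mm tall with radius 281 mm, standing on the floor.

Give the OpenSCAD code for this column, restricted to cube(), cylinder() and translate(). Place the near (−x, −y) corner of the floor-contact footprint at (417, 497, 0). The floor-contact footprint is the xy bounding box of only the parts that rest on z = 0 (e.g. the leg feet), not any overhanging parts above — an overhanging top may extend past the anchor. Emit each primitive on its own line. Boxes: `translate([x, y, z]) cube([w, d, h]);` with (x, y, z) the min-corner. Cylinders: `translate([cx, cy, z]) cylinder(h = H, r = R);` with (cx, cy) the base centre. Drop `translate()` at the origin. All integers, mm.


translate([698, 778, 0]) cylinder(h = 3689, r = 281);


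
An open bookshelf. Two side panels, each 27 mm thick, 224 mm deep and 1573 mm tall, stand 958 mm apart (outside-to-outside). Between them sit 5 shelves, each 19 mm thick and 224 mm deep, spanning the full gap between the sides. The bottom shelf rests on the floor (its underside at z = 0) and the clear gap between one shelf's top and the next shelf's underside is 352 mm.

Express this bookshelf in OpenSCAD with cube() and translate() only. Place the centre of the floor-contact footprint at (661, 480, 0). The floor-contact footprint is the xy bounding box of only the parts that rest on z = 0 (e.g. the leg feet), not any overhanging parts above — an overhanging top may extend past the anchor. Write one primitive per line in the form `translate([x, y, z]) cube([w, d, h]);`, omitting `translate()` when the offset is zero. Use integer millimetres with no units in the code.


translate([182, 368, 0]) cube([27, 224, 1573]);
translate([1113, 368, 0]) cube([27, 224, 1573]);
translate([209, 368, 0]) cube([904, 224, 19]);
translate([209, 368, 371]) cube([904, 224, 19]);
translate([209, 368, 742]) cube([904, 224, 19]);
translate([209, 368, 1113]) cube([904, 224, 19]);
translate([209, 368, 1484]) cube([904, 224, 19]);


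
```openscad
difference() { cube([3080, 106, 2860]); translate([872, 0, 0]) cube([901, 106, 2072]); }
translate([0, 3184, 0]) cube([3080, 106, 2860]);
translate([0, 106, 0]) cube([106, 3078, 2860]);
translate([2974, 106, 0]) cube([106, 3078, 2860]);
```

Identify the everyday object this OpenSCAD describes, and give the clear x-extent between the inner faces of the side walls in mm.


A single room. The interior width is 2868 mm.

Four walls enclosing a rectangle with a door in the front wall — a room. Outside width 3080 minus two 106 mm walls gives 2868 mm.


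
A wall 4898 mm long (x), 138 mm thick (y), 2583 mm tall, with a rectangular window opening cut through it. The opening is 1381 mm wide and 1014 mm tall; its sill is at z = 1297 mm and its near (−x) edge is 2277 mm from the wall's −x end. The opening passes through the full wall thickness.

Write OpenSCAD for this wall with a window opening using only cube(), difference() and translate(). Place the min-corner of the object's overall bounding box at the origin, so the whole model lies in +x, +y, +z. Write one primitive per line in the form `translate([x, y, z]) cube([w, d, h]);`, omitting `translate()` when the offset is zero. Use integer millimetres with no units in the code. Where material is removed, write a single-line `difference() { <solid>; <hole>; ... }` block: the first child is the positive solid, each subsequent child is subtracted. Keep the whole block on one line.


difference() { cube([4898, 138, 2583]); translate([2277, 0, 1297]) cube([1381, 138, 1014]); }


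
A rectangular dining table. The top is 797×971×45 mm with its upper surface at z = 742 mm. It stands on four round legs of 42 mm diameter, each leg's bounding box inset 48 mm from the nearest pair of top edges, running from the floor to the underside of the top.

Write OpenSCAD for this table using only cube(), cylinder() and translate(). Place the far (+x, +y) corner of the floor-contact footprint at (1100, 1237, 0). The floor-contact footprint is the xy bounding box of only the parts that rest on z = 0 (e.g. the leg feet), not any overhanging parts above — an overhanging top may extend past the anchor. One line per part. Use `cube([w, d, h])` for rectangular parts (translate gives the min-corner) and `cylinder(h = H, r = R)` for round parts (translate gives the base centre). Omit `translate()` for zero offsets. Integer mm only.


translate([351, 314, 697]) cube([797, 971, 45]);
translate([420, 383, 0]) cylinder(h = 697, r = 21);
translate([1079, 383, 0]) cylinder(h = 697, r = 21);
translate([420, 1216, 0]) cylinder(h = 697, r = 21);
translate([1079, 1216, 0]) cylinder(h = 697, r = 21);


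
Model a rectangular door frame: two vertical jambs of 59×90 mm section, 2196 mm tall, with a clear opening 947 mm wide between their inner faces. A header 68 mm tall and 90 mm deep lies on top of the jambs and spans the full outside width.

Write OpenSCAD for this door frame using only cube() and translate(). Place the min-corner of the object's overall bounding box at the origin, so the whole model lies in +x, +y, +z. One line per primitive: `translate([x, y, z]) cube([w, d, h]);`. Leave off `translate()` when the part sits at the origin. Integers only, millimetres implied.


cube([59, 90, 2196]);
translate([1006, 0, 0]) cube([59, 90, 2196]);
translate([0, 0, 2196]) cube([1065, 90, 68]);


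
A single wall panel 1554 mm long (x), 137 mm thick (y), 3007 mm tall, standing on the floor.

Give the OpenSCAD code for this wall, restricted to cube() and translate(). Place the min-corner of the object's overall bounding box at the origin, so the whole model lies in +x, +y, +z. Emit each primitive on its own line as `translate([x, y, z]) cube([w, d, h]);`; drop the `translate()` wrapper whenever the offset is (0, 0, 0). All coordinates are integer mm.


cube([1554, 137, 3007]);


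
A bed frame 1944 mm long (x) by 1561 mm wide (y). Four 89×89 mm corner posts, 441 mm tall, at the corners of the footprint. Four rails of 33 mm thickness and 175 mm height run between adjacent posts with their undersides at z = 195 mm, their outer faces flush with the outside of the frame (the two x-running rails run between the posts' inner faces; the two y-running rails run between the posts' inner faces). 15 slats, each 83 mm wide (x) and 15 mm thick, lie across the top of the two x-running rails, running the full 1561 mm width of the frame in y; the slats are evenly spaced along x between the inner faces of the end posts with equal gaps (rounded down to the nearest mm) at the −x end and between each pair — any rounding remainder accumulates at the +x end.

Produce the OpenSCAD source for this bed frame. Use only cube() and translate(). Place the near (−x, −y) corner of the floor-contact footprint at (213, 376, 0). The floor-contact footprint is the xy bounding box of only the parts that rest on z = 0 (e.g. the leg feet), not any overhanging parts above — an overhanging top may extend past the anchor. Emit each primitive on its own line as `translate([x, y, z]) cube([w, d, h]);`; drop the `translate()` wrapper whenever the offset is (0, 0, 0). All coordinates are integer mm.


// slat z = rail_z + rail_h = 195 + 175 = 370
// slat gap = ⌊(1766 − 15·83) / 16⌋ = 32
translate([213, 376, 0]) cube([89, 89, 441]);
translate([213, 1848, 0]) cube([89, 89, 441]);
translate([2068, 376, 0]) cube([89, 89, 441]);
translate([2068, 1848, 0]) cube([89, 89, 441]);
translate([302, 376, 195]) cube([1766, 33, 175]);
translate([302, 1904, 195]) cube([1766, 33, 175]);
translate([213, 465, 195]) cube([33, 1383, 175]);
translate([2124, 465, 195]) cube([33, 1383, 175]);
translate([334, 376, 370]) cube([83, 1561, 15]);
translate([449, 376, 370]) cube([83, 1561, 15]);
translate([564, 376, 370]) cube([83, 1561, 15]);
translate([679, 376, 370]) cube([83, 1561, 15]);
translate([794, 376, 370]) cube([83, 1561, 15]);
translate([909, 376, 370]) cube([83, 1561, 15]);
translate([1024, 376, 370]) cube([83, 1561, 15]);
translate([1139, 376, 370]) cube([83, 1561, 15]);
translate([1254, 376, 370]) cube([83, 1561, 15]);
translate([1369, 376, 370]) cube([83, 1561, 15]);
translate([1484, 376, 370]) cube([83, 1561, 15]);
translate([1599, 376, 370]) cube([83, 1561, 15]);
translate([1714, 376, 370]) cube([83, 1561, 15]);
translate([1829, 376, 370]) cube([83, 1561, 15]);
translate([1944, 376, 370]) cube([83, 1561, 15]);


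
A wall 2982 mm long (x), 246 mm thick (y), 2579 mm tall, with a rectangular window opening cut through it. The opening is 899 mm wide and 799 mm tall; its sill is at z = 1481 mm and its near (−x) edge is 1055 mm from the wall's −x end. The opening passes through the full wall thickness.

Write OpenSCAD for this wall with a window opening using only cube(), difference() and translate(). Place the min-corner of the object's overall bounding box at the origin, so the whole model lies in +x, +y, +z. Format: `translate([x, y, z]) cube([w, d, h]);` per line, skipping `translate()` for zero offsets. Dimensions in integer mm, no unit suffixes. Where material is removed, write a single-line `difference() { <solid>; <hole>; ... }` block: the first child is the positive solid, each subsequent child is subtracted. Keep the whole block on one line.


difference() { cube([2982, 246, 2579]); translate([1055, 0, 1481]) cube([899, 246, 799]); }


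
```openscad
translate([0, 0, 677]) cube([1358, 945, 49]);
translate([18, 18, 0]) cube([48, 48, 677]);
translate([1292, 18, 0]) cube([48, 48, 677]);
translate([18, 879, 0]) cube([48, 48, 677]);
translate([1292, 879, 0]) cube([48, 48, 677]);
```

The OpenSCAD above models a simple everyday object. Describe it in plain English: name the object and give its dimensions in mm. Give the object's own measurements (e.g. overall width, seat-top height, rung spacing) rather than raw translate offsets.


A table: top 1358 mm (x) × 945 mm (y), 49 mm thick, upper face at z = 726 mm, on four 48×48 mm square legs, each inset 18 mm from the nearest pair of top edges from z = 0 to the bottom of the top.


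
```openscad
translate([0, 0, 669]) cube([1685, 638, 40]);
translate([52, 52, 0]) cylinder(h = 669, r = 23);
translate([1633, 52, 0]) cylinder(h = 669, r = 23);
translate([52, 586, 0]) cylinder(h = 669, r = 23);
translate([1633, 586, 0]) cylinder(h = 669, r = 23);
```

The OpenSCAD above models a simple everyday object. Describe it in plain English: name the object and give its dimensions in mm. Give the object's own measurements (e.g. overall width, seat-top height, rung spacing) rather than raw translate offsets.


A rectangular dining table. The top is 1685×638×40 mm with its upper surface at z = 709 mm. It stands on four round legs of 46 mm diameter, each leg's bounding box inset 29 mm from the nearest pair of top edges, running from the floor to the underside of the top.


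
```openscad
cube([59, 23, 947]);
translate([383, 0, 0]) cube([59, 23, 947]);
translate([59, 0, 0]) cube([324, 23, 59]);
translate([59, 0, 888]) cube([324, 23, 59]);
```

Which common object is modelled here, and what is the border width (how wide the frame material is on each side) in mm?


A picture frame. The border width is 59 mm.

Four thin pieces enclosing a rectangular opening — a picture frame. The two full-height stiles are 947 mm tall; the top rail sits at z = 888 and is 59 mm tall, so the border above the opening is 947 − 888 = 59 mm, matching the stile x-width.


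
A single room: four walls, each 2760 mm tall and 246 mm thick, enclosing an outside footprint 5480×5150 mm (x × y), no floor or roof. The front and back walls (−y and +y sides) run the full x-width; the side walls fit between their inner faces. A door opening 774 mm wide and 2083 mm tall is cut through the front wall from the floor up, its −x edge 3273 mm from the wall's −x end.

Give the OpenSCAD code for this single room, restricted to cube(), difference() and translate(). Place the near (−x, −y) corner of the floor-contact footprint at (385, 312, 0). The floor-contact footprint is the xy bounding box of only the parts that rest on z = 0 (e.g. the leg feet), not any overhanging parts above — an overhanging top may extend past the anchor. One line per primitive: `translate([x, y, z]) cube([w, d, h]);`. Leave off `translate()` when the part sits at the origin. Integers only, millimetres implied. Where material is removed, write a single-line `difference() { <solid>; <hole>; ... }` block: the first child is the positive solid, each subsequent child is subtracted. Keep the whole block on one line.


difference() { translate([385, 312, 0]) cube([5480, 246, 2760]); translate([3658, 312, 0]) cube([774, 246, 2083]); }
translate([385, 5216, 0]) cube([5480, 246, 2760]);
translate([385, 558, 0]) cube([246, 4658, 2760]);
translate([5619, 558, 0]) cube([246, 4658, 2760]);


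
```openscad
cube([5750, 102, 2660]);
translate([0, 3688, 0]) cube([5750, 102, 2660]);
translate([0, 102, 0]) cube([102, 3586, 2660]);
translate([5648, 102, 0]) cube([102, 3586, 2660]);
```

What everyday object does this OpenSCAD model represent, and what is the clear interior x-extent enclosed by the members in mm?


A house (or room) frame. The interior width is 5546 mm.

Four 2660 mm walls enclosing a rectangle with no floor or roof — a room or house frame. Outside width is 5750 mm and wall thickness is 102 mm, so the interior width is 5750 − 2 × 102 = 5546 mm.


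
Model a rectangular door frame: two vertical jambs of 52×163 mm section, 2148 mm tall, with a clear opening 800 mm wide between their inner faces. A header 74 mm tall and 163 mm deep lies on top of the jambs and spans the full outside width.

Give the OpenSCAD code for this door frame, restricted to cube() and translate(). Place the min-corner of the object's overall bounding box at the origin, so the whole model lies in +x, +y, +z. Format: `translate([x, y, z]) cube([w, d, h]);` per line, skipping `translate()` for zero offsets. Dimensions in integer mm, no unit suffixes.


cube([52, 163, 2148]);
translate([852, 0, 0]) cube([52, 163, 2148]);
translate([0, 0, 2148]) cube([904, 163, 74]);


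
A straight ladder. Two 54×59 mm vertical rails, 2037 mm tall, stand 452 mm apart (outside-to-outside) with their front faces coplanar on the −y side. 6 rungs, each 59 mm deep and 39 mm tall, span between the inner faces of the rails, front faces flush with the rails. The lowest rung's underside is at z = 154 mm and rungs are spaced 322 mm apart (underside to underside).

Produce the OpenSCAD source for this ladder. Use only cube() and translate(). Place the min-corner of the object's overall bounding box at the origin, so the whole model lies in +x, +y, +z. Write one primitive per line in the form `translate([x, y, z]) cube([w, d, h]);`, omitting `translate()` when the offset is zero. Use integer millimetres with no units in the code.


cube([54, 59, 2037]);
translate([398, 0, 0]) cube([54, 59, 2037]);
translate([54, 0, 154]) cube([344, 59, 39]);
translate([54, 0, 476]) cube([344, 59, 39]);
translate([54, 0, 798]) cube([344, 59, 39]);
translate([54, 0, 1120]) cube([344, 59, 39]);
translate([54, 0, 1442]) cube([344, 59, 39]);
translate([54, 0, 1764]) cube([344, 59, 39]);


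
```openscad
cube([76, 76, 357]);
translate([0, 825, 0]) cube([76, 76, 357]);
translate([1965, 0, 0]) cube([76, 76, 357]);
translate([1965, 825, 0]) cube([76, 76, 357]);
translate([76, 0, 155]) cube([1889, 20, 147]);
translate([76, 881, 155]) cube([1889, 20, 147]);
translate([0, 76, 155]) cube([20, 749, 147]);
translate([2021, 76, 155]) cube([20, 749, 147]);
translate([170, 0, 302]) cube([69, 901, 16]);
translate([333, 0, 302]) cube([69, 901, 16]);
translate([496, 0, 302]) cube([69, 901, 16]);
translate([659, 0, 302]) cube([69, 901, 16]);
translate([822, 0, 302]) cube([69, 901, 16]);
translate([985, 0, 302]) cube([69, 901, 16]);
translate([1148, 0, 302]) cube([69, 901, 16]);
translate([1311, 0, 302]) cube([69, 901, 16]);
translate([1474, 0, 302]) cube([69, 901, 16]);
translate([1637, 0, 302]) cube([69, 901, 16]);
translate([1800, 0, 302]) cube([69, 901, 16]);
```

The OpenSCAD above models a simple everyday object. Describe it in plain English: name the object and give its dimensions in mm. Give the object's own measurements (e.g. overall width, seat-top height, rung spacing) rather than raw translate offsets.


A bed frame 2041 mm long (x) by 901 mm wide (y). Four 76×76 mm corner posts, 357 mm tall, at the corners of the footprint. Four rails of 20 mm thickness and 147 mm height run between adjacent posts with their undersides at z = 155 mm, their outer faces flush with the outside of the frame (the two x-running rails run between the posts' inner faces; the two y-running rails run between the posts' inner faces). 11 slats, each 69 mm wide (x) and 16 mm thick, lie across the top of the two x-running rails, running the full 901 mm width of the frame in y; along x they sit between the end posts with a 94 mm gap after the −x posts and between neighbouring slats, leaving 96 mm before the +x posts.


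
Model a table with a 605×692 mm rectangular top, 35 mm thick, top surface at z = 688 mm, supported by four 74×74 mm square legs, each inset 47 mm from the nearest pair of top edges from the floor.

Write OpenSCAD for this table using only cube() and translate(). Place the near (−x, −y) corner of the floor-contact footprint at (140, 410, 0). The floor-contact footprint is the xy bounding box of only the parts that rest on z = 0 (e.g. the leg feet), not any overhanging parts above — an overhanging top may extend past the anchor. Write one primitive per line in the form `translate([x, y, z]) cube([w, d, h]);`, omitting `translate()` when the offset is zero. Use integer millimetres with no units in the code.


translate([93, 363, 653]) cube([605, 692, 35]);
translate([140, 410, 0]) cube([74, 74, 653]);
translate([577, 410, 0]) cube([74, 74, 653]);
translate([140, 934, 0]) cube([74, 74, 653]);
translate([577, 934, 0]) cube([74, 74, 653]);


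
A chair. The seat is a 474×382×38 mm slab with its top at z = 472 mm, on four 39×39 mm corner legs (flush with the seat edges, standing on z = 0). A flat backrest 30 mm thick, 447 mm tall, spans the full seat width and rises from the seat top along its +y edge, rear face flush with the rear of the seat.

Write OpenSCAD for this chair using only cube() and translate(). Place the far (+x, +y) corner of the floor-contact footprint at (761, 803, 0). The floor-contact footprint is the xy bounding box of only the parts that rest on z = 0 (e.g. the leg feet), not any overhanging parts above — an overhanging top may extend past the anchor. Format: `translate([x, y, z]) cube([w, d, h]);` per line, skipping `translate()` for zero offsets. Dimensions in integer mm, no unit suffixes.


translate([287, 421, 434]) cube([474, 382, 38]);
translate([287, 421, 0]) cube([39, 39, 434]);
translate([722, 421, 0]) cube([39, 39, 434]);
translate([287, 764, 0]) cube([39, 39, 434]);
translate([722, 764, 0]) cube([39, 39, 434]);
translate([287, 773, 472]) cube([474, 30, 447]);


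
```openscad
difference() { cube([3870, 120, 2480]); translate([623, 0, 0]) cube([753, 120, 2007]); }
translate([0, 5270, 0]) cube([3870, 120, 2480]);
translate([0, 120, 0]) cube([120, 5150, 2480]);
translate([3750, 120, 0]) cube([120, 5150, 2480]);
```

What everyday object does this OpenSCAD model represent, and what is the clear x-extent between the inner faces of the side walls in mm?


A single room. The interior width is 3630 mm.

Four walls enclosing a rectangle with a door in the front wall — a room. Outside width 3870 minus two 120 mm walls gives 3630 mm.


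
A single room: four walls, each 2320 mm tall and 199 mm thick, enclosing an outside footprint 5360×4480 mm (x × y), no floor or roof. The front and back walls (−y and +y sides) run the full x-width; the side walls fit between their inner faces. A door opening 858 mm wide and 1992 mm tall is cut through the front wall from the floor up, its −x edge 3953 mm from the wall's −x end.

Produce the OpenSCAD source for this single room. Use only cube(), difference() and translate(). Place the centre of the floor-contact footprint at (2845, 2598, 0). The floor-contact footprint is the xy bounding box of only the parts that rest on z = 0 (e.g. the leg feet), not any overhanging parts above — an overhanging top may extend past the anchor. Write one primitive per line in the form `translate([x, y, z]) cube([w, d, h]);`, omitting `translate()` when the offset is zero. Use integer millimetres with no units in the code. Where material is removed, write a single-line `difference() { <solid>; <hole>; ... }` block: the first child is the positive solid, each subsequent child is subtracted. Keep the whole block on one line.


difference() { translate([165, 358, 0]) cube([5360, 199, 2320]); translate([4118, 358, 0]) cube([858, 199, 1992]); }
translate([165, 4639, 0]) cube([5360, 199, 2320]);
translate([165, 557, 0]) cube([199, 4082, 2320]);
translate([5326, 557, 0]) cube([199, 4082, 2320]);


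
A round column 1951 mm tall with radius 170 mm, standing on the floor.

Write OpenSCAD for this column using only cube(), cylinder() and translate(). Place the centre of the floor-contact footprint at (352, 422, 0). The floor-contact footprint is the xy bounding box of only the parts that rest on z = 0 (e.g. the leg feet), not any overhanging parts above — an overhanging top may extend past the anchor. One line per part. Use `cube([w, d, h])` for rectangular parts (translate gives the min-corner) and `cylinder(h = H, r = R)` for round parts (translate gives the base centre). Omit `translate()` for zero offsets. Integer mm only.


translate([352, 422, 0]) cylinder(h = 1951, r = 170);
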